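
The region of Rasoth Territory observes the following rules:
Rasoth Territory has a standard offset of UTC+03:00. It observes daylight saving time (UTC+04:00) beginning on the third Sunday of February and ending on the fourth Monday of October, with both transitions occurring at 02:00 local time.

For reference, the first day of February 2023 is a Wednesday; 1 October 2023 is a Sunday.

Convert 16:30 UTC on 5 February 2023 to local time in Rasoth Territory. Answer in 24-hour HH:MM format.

19:30

1 February 2023 is a Wednesday, so the first Sunday is February 5 and the third is February 19.
1 October 2023 is a Sunday, so the first Monday is October 2 and the fourth is October 23.
At the standard offset (UTC+03:00), 16:30 UTC + 3h = 19:30 Rasoth Territory standard time.
The standard-time date in Rasoth Territory, 5 February 2023, does not fall between 19 February and 23 October, so daylight saving is not in effect and Rasoth Territory is at UTC+03:00.
16:30 UTC + 3h = 19:30 local.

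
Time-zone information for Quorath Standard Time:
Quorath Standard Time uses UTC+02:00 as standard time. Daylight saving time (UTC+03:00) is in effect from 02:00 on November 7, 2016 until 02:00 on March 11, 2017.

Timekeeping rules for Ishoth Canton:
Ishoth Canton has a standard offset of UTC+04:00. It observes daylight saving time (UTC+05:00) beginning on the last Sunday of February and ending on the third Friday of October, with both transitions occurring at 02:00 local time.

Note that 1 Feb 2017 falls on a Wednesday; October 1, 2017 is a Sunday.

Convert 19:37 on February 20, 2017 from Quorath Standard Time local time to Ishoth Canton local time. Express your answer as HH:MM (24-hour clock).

February 20, 2017 falls between 7 November 2016 and 11 March 2017, so daylight saving is in effect and Quorath Standard Time is at UTC+03:00.
19:37 Quorath Standard Time − 3h = 16:37 UTC.
1 February 2017 is a Wednesday, so Sundays fall on 5, 12, 19, 26; the last is February 26.
1 October 2017 is a Sunday, so the first Friday is October 6 and the third is October 20.
At the standard offset (UTC+04:00), 16:37 UTC + 4h = 20:37 Ishoth Canton standard time.
The standard-time date in Ishoth Canton, February 20, 2017, does not fall between 26 February and 20 October, so daylight saving is not in effect and Ishoth Canton is at UTC+04:00.
16:37 UTC + 4h = 20:37 Ishoth Canton.

20:37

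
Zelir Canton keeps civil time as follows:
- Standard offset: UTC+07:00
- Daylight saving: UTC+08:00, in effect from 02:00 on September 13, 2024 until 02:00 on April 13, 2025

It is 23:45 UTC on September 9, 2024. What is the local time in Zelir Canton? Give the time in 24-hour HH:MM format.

At the standard offset (UTC+07:00), 23:45 UTC + 7h = 06:45 Zelir Canton standard time (rolling into the next day, 10 September 2024).
The standard-time date in Zelir Canton, September 10, 2024, does not fall between 13 September 2024 and 13 April 2025, so daylight saving is not in effect and Zelir Canton is at UTC+07:00.
23:45 UTC + 7h = 06:45 local (rolling into the next day, 10 September 2024).

06:45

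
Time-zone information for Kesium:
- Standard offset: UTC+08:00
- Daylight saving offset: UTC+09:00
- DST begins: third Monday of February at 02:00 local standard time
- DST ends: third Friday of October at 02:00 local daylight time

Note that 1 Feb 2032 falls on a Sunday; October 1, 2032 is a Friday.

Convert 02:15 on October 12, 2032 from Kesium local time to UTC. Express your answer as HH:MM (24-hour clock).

1 February 2032 is a Sunday, so the first Monday is February 2 and the third is February 16.
1 October 2032 is a Friday, so the first Friday is October 1 and the third is October 15.
October 12, 2032 lies within the daylight-saving period (16 February – 15 October), so Kesium is on daylight time, UTC+09:00.
02:15 local − 9h = 17:15 UTC (rolling into the previous day, 11 October 2032).

17:15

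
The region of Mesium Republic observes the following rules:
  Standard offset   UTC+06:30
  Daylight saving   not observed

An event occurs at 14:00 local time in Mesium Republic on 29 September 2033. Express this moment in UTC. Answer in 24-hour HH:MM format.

07:30

Mesium Republic has no daylight saving, so its offset is UTC+06:30 year-round.
14:00 local − 6h30m = 07:30 UTC.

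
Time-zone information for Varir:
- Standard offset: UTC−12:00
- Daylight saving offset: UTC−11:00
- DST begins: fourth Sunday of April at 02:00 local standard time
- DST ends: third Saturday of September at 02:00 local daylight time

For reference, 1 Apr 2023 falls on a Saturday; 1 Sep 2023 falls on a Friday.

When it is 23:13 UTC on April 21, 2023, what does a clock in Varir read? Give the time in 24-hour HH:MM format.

1 April 2023 is a Saturday, so the first Sunday is April 2 and the fourth is April 23.
1 September 2023 is a Friday, so the first Saturday is September 2 and the third is September 16.
At the standard offset (UTC−12:00), 23:13 UTC − 12h = 11:13 Varir standard time.
Daylight saving runs 23 April – 16 September; the standard-time date in Varir, April 21, 2023, is outside that window, so Varir is on standard time at UTC−12:00.
23:13 UTC − 12h = 11:13 local.

11:13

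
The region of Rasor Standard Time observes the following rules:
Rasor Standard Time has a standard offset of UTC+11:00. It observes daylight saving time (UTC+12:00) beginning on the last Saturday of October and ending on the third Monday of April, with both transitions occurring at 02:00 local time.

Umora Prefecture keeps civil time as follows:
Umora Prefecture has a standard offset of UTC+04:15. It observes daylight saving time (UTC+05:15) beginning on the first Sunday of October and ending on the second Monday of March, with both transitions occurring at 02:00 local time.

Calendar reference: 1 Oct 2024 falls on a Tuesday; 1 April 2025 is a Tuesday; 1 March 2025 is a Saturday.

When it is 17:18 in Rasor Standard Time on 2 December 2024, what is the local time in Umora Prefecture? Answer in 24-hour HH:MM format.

10:33

1 October 2024 is a Tuesday, so Saturdays fall on 5, 12, 19, 26; the last is October 26.
1 April 2025 is a Tuesday, so the first Monday is April 7 and the third is April 21.
Daylight saving runs 26 October 2024 – 21 April 2025; 2 December 2024 is inside that window, so Rasor Standard Time is at UTC+12:00.
17:18 Rasor Standard Time − 12h = 05:18 UTC.
1 October 2024 is a Tuesday, so the first Sunday is October 6.
1 March 2025 is a Saturday, so the first Monday is March 3 and the second is March 10.
At the standard offset (UTC+04:15), 05:18 UTC + 4h15m = 09:33 Umora Prefecture standard time.
Daylight saving runs 6 October 2024 – 10 March 2025; the standard-time date in Umora Prefecture, 2 December 2024, is inside that window, so Umora Prefecture is at UTC+05:15.
05:18 UTC + 5h15m = 10:33 Umora Prefecture.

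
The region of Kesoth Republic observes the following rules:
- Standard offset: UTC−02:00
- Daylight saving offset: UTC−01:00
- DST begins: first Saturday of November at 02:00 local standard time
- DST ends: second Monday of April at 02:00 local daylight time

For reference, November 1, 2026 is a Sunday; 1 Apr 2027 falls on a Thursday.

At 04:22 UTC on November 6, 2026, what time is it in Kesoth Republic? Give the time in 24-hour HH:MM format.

02:22

1 November 2026 is a Sunday, so the first Saturday is November 7.
1 April 2027 is a Thursday, so the first Monday is April 5 and the second is April 12.
At the standard offset (UTC−02:00), 04:22 UTC − 2h = 02:22 Kesoth Republic standard time.
The standard-time date in Kesoth Republic, November 6, 2026, does not fall between 7 November 2026 and 12 April 2027, so daylight saving is not in effect and Kesoth Republic is at UTC−02:00.
04:22 UTC − 2h = 02:22 local.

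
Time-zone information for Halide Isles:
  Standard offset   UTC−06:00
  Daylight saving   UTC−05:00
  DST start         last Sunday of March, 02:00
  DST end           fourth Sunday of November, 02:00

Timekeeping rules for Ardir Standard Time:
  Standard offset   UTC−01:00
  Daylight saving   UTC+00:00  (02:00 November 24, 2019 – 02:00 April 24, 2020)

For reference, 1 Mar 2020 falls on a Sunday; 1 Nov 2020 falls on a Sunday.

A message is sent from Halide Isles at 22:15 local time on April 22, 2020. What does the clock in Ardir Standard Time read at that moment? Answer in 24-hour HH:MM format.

03:15

1 March 2020 is a Sunday, so Sundays fall on 1, 8, 15, 22, 29; the last is March 29.
1 November 2020 is a Sunday, so the first Sunday is November 1 and the fourth is November 22.
April 22, 2020 lies within the daylight-saving period (29 March – 22 November), so Halide Isles is on daylight time, UTC−05:00.
22:15 Halide Isles + 5h = 03:15 UTC (rolling into the next day, 23 April 2020).
At the standard offset (UTC−01:00), 03:15 UTC − 1h = 02:15 Ardir Standard Time standard time.
Daylight saving runs 24 November 2019 – 24 April 2020; the standard-time date in Ardir Standard Time, April 23, 2020, is inside that window, so Ardir Standard Time is at UTC+00:00.
03:15 UTC + 0h = 03:15 Ardir Standard Time.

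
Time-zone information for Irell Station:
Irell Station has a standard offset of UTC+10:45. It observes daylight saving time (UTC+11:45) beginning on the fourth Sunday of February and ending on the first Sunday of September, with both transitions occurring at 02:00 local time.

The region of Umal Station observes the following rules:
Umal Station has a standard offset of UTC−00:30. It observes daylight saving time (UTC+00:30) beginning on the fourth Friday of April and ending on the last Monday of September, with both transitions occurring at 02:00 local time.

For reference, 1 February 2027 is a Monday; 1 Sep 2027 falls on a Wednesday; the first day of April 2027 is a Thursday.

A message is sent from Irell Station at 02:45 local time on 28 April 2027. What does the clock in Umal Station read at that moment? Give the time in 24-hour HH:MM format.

1 February 2027 is a Monday, so the first Sunday is February 7 and the fourth is February 28.
1 September 2027 is a Wednesday, so the first Sunday is September 5.
Daylight saving runs 28 February – 5 September; 28 April 2027 is inside that window, so Irell Station is at UTC+11:45.
02:45 Irell Station − 11h45m = 15:00 UTC (rolling into the previous day, 27 April 2027).
1 April 2027 is a Thursday, so the first Friday is April 2 and the fourth is April 23.
1 September 2027 is a Wednesday, so Mondays fall on 6, 13, 20, 27; the last is September 27.
At the standard offset (UTC−00:30), 15:00 UTC − 0h30m = 14:30 Umal Station standard time.
The standard-time date in Umal Station, 27 April 2027, falls between 23 April and 27 September, so daylight saving is in effect and Umal Station is at UTC+00:30.
15:00 UTC + 0h30m = 15:30 Umal Station.

15:30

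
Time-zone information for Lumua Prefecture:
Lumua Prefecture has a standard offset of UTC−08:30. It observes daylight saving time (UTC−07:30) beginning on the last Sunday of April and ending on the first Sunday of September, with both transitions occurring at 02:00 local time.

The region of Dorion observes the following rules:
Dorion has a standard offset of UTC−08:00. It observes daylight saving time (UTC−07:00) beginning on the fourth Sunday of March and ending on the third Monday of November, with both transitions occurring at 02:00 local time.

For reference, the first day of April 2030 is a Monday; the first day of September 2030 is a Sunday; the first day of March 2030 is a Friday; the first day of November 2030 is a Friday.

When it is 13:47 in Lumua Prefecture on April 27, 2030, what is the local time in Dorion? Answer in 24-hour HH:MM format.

1 April 2030 is a Monday, so Sundays fall on 7, 14, 21, 28; the last is April 28.
1 September 2030 is a Sunday, so the first Sunday is September 1.
Daylight saving runs 28 April – 1 September; April 27, 2030 is outside that window, so Lumua Prefecture is on standard time at UTC−08:30.
13:47 Lumua Prefecture + 8h30m = 22:17 UTC.
1 March 2030 is a Friday, so the first Sunday is March 3 and the fourth is March 24.
1 November 2030 is a Friday, so the first Monday is November 4 and the third is November 18.
At the standard offset (UTC−08:00), 22:17 UTC − 8h = 14:17 Dorion standard time.
Daylight saving runs 24 March – 18 November; the standard-time date in Dorion, April 27, 2030, is inside that window, so Dorion is at UTC−07:00.
22:17 UTC − 7h = 15:17 Dorion.

15:17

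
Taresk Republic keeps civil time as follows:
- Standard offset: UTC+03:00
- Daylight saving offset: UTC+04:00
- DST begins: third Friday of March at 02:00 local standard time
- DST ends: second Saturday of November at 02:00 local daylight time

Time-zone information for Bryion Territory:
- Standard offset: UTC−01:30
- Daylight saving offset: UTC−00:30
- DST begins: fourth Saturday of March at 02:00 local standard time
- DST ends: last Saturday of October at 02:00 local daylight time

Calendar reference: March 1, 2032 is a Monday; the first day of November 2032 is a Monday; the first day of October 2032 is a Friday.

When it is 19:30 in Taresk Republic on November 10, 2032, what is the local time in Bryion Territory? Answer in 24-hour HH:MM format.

1 March 2032 is a Monday, so the first Friday is March 5 and the third is March 19.
1 November 2032 is a Monday, so the first Saturday is November 6 and the second is November 13.
November 10, 2032 falls between 19 March and 13 November, so daylight saving is in effect and Taresk Republic is at UTC+04:00.
19:30 Taresk Republic − 4h = 15:30 UTC.
1 March 2032 is a Monday, so the first Saturday is March 6 and the fourth is March 27.
1 October 2032 is a Friday, so Saturdays fall on 2, 9, 16, 23, 30; the last is October 30.
At the standard offset (UTC−01:30), 15:30 UTC − 1h30m = 14:00 Bryion Territory standard time.
The standard-time date in Bryion Territory, November 10, 2032, is outside the daylight-saving period (27 March – 30 October), so Bryion Territory is on standard time, UTC−01:30.
15:30 UTC − 1h30m = 14:00 Bryion Territory.

14:00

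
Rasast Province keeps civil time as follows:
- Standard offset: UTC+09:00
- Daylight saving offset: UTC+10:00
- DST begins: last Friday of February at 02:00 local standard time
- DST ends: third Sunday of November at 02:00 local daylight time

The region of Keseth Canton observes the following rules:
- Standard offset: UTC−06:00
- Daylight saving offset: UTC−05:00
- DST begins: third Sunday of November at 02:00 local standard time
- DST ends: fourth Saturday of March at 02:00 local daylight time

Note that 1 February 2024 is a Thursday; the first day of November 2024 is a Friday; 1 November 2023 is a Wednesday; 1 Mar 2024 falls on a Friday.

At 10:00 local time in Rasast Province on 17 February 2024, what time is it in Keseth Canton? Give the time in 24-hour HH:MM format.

20:00

1 February 2024 is a Thursday, so Fridays fall on 2, 9, 16, 23; the last is February 23.
1 November 2024 is a Friday, so the first Sunday is November 3 and the third is November 17.
Daylight saving runs 23 February – 17 November; 17 February 2024 is outside that window, so Rasast Province is on standard time at UTC+09:00.
10:00 Rasast Province − 9h = 01:00 UTC.
1 November 2023 is a Wednesday, so the first Sunday is November 5 and the third is November 19.
1 March 2024 is a Friday, so the first Saturday is March 2 and the fourth is March 23.
At the standard offset (UTC−06:00), 01:00 UTC − 6h = 19:00 Keseth Canton standard time (rolling into the previous day, 16 February 2024).
The standard-time date in Keseth Canton, 16 February 2024, lies within the daylight-saving period (19 November 2023 – 23 March 2024), so Keseth Canton is on daylight time, UTC−05:00.
01:00 UTC − 5h = 20:00 Keseth Canton (rolling into the previous day, 16 February 2024).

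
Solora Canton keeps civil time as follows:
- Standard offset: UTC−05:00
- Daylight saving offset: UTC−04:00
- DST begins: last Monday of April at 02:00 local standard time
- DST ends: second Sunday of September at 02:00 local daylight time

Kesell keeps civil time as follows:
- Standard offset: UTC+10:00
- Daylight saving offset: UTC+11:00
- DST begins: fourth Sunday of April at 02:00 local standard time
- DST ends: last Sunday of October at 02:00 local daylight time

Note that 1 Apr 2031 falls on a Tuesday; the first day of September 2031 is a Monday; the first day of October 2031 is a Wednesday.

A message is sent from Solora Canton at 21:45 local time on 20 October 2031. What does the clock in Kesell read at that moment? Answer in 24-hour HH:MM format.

1 April 2031 is a Tuesday, so Mondays fall on 7, 14, 21, 28; the last is April 28.
1 September 2031 is a Monday, so the first Sunday is September 7 and the second is September 14.
20 October 2031 is outside the daylight-saving period (28 April – 14 September), so Solora Canton is on standard time, UTC−05:00.
21:45 Solora Canton + 5h = 02:45 UTC (rolling into the next day, 21 October 2031).
1 April 2031 is a Tuesday, so the first Sunday is April 6 and the fourth is April 27.
1 October 2031 is a Wednesday, so Sundays fall on 5, 12, 19, 26; the last is October 26.
At the standard offset (UTC+10:00), 02:45 UTC + 10h = 12:45 Kesell standard time.
The standard-time date in Kesell, 21 October 2031, falls between 27 April and 26 October, so daylight saving is in effect and Kesell is at UTC+11:00.
02:45 UTC + 11h = 13:45 Kesell.

13:45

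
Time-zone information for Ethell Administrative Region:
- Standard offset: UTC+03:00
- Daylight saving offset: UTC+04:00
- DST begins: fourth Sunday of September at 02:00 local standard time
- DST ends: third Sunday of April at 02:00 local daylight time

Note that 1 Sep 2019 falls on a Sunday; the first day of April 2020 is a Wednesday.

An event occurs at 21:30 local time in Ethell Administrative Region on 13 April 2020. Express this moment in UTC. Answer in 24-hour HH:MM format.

17:30

1 September 2019 is a Sunday, so the first Sunday is September 1 and the fourth is September 22.
1 April 2020 is a Wednesday, so the first Sunday is April 5 and the third is April 19.
Daylight saving runs 22 September 2019 – 19 April 2020; 13 April 2020 is inside that window, so Ethell Administrative Region is at UTC+04:00.
21:30 local − 4h = 17:30 UTC.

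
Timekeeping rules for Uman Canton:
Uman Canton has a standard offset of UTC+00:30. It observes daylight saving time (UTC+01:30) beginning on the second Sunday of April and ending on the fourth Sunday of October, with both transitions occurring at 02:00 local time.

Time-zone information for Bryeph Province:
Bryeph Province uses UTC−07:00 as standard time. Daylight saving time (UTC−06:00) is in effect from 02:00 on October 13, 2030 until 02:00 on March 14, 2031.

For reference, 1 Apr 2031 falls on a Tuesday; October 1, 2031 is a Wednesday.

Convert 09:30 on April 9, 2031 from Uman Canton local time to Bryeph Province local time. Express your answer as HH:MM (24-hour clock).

02:00

1 April 2031 is a Tuesday, so the first Sunday is April 6 and the second is April 13.
1 October 2031 is a Wednesday, so the first Sunday is October 5 and the fourth is October 26.
April 9, 2031 does not fall between 13 April and 26 October, so daylight saving is not in effect and Uman Canton is at UTC+00:30.
09:30 Uman Canton − 0h30m = 09:00 UTC.
At the standard offset (UTC−07:00), 09:00 UTC − 7h = 02:00 Bryeph Province standard time.
Daylight saving runs 13 October 2030 – 14 March 2031; the standard-time date in Bryeph Province, April 9, 2031, is outside that window, so Bryeph Province is on standard time at UTC−07:00.
09:00 UTC − 7h = 02:00 Bryeph Province.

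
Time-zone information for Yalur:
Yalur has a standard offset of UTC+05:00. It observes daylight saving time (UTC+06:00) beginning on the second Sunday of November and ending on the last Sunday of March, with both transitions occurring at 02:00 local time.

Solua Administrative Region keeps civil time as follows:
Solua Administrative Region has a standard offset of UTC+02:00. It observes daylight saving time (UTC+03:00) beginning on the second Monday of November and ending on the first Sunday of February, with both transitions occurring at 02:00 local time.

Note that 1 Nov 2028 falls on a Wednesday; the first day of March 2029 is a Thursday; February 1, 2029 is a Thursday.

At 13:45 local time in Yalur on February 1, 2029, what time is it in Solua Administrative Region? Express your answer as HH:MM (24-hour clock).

1 November 2028 is a Wednesday, so the first Sunday is November 5 and the second is November 12.
1 March 2029 is a Thursday, so Sundays fall on 4, 11, 18, 25; the last is March 25.
February 1, 2029 lies within the daylight-saving period (12 November 2028 – 25 March 2029), so Yalur is on daylight time, UTC+06:00.
13:45 Yalur − 6h = 07:45 UTC.
1 November 2028 is a Wednesday, so the first Monday is November 6 and the second is November 13.
1 February 2029 is a Thursday, so the first Sunday is February 4.
At the standard offset (UTC+02:00), 07:45 UTC + 2h = 09:45 Solua Administrative Region standard time.
Daylight saving runs 13 November 2028 – 4 February 2029; the standard-time date in Solua Administrative Region, February 1, 2029, is inside that window, so Solua Administrative Region is at UTC+03:00.
07:45 UTC + 3h = 10:45 Solua Administrative Region.

10:45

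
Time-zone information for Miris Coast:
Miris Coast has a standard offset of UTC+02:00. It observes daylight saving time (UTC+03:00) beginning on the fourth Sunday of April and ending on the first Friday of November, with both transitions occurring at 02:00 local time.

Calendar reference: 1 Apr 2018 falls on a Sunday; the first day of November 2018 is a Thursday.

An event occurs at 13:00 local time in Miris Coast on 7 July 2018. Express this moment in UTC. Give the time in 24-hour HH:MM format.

1 April 2018 is a Sunday, so the first Sunday is April 1 and the fourth is April 22.
1 November 2018 is a Thursday, so the first Friday is November 2.
7 July 2018 lies within the daylight-saving period (22 April – 2 November), so Miris Coast is on daylight time, UTC+03:00.
13:00 local − 3h = 10:00 UTC.

10:00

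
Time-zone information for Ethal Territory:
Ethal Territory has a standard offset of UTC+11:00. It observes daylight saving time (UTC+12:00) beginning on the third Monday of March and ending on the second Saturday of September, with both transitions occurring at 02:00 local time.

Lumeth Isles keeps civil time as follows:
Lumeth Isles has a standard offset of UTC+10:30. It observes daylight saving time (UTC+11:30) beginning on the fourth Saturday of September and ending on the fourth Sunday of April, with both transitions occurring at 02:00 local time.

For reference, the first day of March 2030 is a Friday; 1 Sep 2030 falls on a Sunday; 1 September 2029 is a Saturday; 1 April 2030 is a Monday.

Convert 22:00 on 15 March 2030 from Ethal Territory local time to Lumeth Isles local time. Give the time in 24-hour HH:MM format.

22:30

1 March 2030 is a Friday, so the first Monday is March 4 and the third is March 18.
1 September 2030 is a Sunday, so the first Saturday is September 7 and the second is September 14.
15 March 2030 does not fall between 18 March and 14 September, so daylight saving is not in effect and Ethal Territory is at UTC+11:00.
22:00 Ethal Territory − 11h = 11:00 UTC.
1 September 2029 is a Saturday, so the first Saturday is September 1 and the fourth is September 22.
1 April 2030 is a Monday, so the first Sunday is April 7 and the fourth is April 28.
At the standard offset (UTC+10:30), 11:00 UTC + 10h30m = 21:30 Lumeth Isles standard time.
The standard-time date in Lumeth Isles, 15 March 2030, lies within the daylight-saving period (22 September 2029 – 28 April 2030), so Lumeth Isles is on daylight time, UTC+11:30.
11:00 UTC + 11h30m = 22:30 Lumeth Isles.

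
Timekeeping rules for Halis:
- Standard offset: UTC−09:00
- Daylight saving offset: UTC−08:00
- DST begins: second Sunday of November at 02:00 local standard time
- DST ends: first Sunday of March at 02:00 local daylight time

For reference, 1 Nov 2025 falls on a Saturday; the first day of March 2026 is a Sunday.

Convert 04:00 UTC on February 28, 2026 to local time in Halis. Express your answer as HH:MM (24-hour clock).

1 November 2025 is a Saturday, so the first Sunday is November 2 and the second is November 9.
1 March 2026 is a Sunday, so the first Sunday is March 1.
At the standard offset (UTC−09:00), 04:00 UTC − 9h = 19:00 Halis standard time (rolling into the previous day, 27 February 2026).
Daylight saving runs 9 November 2025 – 1 March 2026; the standard-time date in Halis, February 27, 2026, is inside that window, so Halis is at UTC−08:00.
04:00 UTC − 8h = 20:00 local (rolling into the previous day, 27 February 2026).

20:00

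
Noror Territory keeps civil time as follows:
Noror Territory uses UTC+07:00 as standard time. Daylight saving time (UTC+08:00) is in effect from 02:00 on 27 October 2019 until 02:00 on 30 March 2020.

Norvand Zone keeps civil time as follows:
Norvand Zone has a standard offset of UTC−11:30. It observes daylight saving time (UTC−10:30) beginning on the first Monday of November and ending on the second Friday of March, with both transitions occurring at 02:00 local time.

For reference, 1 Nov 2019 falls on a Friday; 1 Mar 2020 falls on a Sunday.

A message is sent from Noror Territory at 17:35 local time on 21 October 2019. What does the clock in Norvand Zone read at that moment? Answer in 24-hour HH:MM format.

23:05

21 October 2019 is outside the daylight-saving period (27 October 2019 – 30 March 2020), so Noror Territory is on standard time, UTC+07:00.
17:35 Noror Territory − 7h = 10:35 UTC.
1 November 2019 is a Friday, so the first Monday is November 4.
1 March 2020 is a Sunday, so the first Friday is March 6 and the second is March 13.
At the standard offset (UTC−11:30), 10:35 UTC − 11h30m = 23:05 Norvand Zone standard time (rolling into the previous day, 20 October 2019).
The standard-time date in Norvand Zone, 20 October 2019, is outside the daylight-saving period (4 November 2019 – 13 March 2020), so Norvand Zone is on standard time, UTC−11:30.
10:35 UTC − 11h30m = 23:05 Norvand Zone (rolling into the previous day, 20 October 2019).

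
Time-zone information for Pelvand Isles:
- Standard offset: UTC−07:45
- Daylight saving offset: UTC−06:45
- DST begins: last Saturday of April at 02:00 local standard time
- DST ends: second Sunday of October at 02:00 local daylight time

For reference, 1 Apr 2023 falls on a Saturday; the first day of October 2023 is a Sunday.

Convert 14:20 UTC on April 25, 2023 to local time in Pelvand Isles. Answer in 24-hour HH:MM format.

1 April 2023 is a Saturday, so Saturdays fall on 1, 8, 15, 22, 29; the last is April 29.
1 October 2023 is a Sunday, so the first Sunday is October 1 and the second is October 8.
At the standard offset (UTC−07:45), 14:20 UTC − 7h45m = 06:35 Pelvand Isles standard time.
The standard-time date in Pelvand Isles, April 25, 2023, is outside the daylight-saving period (29 April – 8 October), so Pelvand Isles is on standard time, UTC−07:45.
14:20 UTC − 7h45m = 06:35 local.

06:35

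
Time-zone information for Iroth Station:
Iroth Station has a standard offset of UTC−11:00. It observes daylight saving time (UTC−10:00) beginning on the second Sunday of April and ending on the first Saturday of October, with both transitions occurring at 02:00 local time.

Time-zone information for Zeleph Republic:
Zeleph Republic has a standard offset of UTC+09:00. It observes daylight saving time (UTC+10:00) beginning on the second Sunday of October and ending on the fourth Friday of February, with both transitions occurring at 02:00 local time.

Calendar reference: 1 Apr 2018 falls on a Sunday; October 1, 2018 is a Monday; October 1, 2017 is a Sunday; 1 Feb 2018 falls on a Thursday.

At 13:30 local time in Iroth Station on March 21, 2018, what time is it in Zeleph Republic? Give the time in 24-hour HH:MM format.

1 April 2018 is a Sunday, so the first Sunday is April 1 and the second is April 8.
1 October 2018 is a Monday, so the first Saturday is October 6.
March 21, 2018 does not fall between 8 April and 6 October, so daylight saving is not in effect and Iroth Station is at UTC−11:00.
13:30 Iroth Station + 11h = 00:30 UTC (rolling into the next day, 22 March 2018).
1 October 2017 is a Sunday, so the first Sunday is October 1 and the second is October 8.
1 February 2018 is a Thursday, so the first Friday is February 2 and the fourth is February 23.
At the standard offset (UTC+09:00), 00:30 UTC + 9h = 09:30 Zeleph Republic standard time.
Daylight saving runs 8 October 2017 – 23 February 2018; the standard-time date in Zeleph Republic, March 22, 2018, is outside that window, so Zeleph Republic is on standard time at UTC+09:00.
00:30 UTC + 9h = 09:30 Zeleph Republic.

09:30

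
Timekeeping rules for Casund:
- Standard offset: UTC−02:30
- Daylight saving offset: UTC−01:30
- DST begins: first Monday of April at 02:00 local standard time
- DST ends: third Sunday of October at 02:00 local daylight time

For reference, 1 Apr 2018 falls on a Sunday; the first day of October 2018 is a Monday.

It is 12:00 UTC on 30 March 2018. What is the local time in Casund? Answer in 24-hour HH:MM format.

1 April 2018 is a Sunday, so the first Monday is April 2.
1 October 2018 is a Monday, so the first Sunday is October 7 and the third is October 21.
At the standard offset (UTC−02:30), 12:00 UTC − 2h30m = 09:30 Casund standard time.
The standard-time date in Casund, 30 March 2018, does not fall between 2 April and 21 October, so daylight saving is not in effect and Casund is at UTC−02:30.
12:00 UTC − 2h30m = 09:30 local.

09:30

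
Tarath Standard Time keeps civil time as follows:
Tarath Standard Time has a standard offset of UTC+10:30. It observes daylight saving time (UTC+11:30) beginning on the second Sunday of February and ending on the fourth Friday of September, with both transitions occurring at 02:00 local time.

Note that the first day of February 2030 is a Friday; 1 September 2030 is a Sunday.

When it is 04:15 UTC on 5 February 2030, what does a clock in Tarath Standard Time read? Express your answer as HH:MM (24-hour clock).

14:45

1 February 2030 is a Friday, so the first Sunday is February 3 and the second is February 10.
1 September 2030 is a Sunday, so the first Friday is September 6 and the fourth is September 27.
At the standard offset (UTC+10:30), 04:15 UTC + 10h30m = 14:45 Tarath Standard Time standard time.
The standard-time date in Tarath Standard Time, 5 February 2030, is outside the daylight-saving period (10 February – 27 September), so Tarath Standard Time is on standard time, UTC+10:30.
04:15 UTC + 10h30m = 14:45 local.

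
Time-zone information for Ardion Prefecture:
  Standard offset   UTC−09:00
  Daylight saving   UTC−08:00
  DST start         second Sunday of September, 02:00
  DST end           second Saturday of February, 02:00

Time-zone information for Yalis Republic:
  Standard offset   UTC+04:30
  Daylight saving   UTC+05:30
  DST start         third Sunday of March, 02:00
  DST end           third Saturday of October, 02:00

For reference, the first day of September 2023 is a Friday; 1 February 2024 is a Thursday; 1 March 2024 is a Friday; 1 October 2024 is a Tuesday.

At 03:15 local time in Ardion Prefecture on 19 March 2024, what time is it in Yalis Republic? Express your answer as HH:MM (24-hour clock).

17:45

1 September 2023 is a Friday, so the first Sunday is September 3 and the second is September 10.
1 February 2024 is a Thursday, so the first Saturday is February 3 and the second is February 10.
19 March 2024 is outside the daylight-saving period (10 September 2023 – 10 February 2024), so Ardion Prefecture is on standard time, UTC−09:00.
03:15 Ardion Prefecture + 9h = 12:15 UTC.
1 March 2024 is a Friday, so the first Sunday is March 3 and the third is March 17.
1 October 2024 is a Tuesday, so the first Saturday is October 5 and the third is October 19.
At the standard offset (UTC+04:30), 12:15 UTC + 4h30m = 16:45 Yalis Republic standard time.
The standard-time date in Yalis Republic, 19 March 2024, falls between 17 March and 19 October, so daylight saving is in effect and Yalis Republic is at UTC+05:30.
12:15 UTC + 5h30m = 17:45 Yalis Republic.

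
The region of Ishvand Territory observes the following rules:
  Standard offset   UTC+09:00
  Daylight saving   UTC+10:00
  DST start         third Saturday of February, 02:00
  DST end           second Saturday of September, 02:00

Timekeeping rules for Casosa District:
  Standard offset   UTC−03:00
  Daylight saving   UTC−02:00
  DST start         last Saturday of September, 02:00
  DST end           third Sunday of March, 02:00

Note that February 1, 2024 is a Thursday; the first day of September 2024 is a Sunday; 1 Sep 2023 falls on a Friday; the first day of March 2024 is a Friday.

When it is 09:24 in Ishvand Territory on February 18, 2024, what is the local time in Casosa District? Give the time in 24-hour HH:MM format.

21:24

1 February 2024 is a Thursday, so the first Saturday is February 3 and the third is February 17.
1 September 2024 is a Sunday, so the first Saturday is September 7 and the second is September 14.
Daylight saving runs 17 February – 14 September; February 18, 2024 is inside that window, so Ishvand Territory is at UTC+10:00.
09:24 Ishvand Territory − 10h = 23:24 UTC (rolling into the previous day, 17 February 2024).
1 September 2023 is a Friday, so Saturdays fall on 2, 9, 16, 23, 30; the last is September 30.
1 March 2024 is a Friday, so the first Sunday is March 3 and the third is March 17.
At the standard offset (UTC−03:00), 23:24 UTC − 3h = 20:24 Casosa District standard time.
The standard-time date in Casosa District, February 17, 2024, falls between 30 September 2023 and 17 March 2024, so daylight saving is in effect and Casosa District is at UTC−02:00.
23:24 UTC − 2h = 21:24 Casosa District.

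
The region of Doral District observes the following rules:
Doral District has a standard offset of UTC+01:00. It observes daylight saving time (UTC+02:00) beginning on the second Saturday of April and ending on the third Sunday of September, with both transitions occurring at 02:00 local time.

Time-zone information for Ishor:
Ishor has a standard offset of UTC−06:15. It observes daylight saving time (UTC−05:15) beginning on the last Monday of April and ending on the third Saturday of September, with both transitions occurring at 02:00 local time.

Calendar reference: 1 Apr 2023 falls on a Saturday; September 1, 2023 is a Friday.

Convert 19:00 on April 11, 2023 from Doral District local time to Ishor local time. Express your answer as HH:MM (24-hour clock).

1 April 2023 is a Saturday, so the first Saturday is April 1 and the second is April 8.
1 September 2023 is a Friday, so the first Sunday is September 3 and the third is September 17.
April 11, 2023 lies within the daylight-saving period (8 April – 17 September), so Doral District is on daylight time, UTC+02:00.
19:00 Doral District − 2h = 17:00 UTC.
1 April 2023 is a Saturday, so Mondays fall on 3, 10, 17, 24; the last is April 24.
1 September 2023 is a Friday, so the first Saturday is September 2 and the third is September 16.
At the standard offset (UTC−06:15), 17:00 UTC − 6h15m = 10:45 Ishor standard time.
Daylight saving runs 24 April – 16 September; the standard-time date in Ishor, April 11, 2023, is outside that window, so Ishor is on standard time at UTC−06:15.
17:00 UTC − 6h15m = 10:45 Ishor.

10:45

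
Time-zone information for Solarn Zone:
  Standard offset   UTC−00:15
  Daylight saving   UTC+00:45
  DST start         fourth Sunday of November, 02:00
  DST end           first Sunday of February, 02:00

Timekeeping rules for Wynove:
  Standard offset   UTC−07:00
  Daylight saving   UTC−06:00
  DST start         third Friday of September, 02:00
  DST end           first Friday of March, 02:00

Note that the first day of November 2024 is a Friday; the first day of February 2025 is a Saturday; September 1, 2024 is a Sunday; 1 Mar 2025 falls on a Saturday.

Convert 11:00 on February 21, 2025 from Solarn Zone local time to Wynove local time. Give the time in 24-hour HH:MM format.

1 November 2024 is a Friday, so the first Sunday is November 3 and the fourth is November 24.
1 February 2025 is a Saturday, so the first Sunday is February 2.
Daylight saving runs 24 November 2024 – 2 February 2025; February 21, 2025 is outside that window, so Solarn Zone is on standard time at UTC−00:15.
11:00 Solarn Zone + 0h15m = 11:15 UTC.
1 September 2024 is a Sunday, so the first Friday is September 6 and the third is September 20.
1 March 2025 is a Saturday, so the first Friday is March 7.
At the standard offset (UTC−07:00), 11:15 UTC − 7h = 04:15 Wynove standard time.
The standard-time date in Wynove, February 21, 2025, lies within the daylight-saving period (20 September 2024 – 7 March 2025), so Wynove is on daylight time, UTC−06:00.
11:15 UTC − 6h = 05:15 Wynove.

05:15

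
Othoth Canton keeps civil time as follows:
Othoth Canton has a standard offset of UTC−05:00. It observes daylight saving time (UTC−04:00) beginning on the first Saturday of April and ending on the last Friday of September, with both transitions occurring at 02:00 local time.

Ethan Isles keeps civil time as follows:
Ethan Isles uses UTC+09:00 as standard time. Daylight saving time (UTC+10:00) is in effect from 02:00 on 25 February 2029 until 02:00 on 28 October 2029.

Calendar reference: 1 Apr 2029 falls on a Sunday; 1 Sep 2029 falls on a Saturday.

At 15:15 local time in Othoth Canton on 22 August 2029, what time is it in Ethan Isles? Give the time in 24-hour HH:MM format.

1 April 2029 is a Sunday, so the first Saturday is April 7.
1 September 2029 is a Saturday, so Fridays fall on 7, 14, 21, 28; the last is September 28.
Daylight saving runs 7 April – 28 September; 22 August 2029 is inside that window, so Othoth Canton is at UTC−04:00.
15:15 Othoth Canton + 4h = 19:15 UTC.
At the standard offset (UTC+09:00), 19:15 UTC + 9h = 04:15 Ethan Isles standard time (rolling into the next day, 23 August 2029).
Daylight saving runs 25 February – 28 October; the standard-time date in Ethan Isles, 23 August 2029, is inside that window, so Ethan Isles is at UTC+10:00.
19:15 UTC + 10h = 05:15 Ethan Isles (rolling into the next day, 23 August 2029).

05:15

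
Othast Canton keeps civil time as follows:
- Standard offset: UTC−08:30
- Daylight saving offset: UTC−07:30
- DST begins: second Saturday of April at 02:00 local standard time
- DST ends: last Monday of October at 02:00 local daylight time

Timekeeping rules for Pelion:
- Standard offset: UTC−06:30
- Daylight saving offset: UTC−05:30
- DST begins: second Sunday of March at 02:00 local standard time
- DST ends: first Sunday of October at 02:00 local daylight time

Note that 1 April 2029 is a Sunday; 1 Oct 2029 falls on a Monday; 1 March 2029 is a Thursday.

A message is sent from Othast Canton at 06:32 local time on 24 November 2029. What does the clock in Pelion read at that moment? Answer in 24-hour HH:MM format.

08:32

1 April 2029 is a Sunday, so the first Saturday is April 7 and the second is April 14.
1 October 2029 is a Monday, so Mondays fall on 1, 8, 15, 22, 29; the last is October 29.
24 November 2029 does not fall between 14 April and 29 October, so daylight saving is not in effect and Othast Canton is at UTC−08:30.
06:32 Othast Canton + 8h30m = 15:02 UTC.
1 March 2029 is a Thursday, so the first Sunday is March 4 and the second is March 11.
1 October 2029 is a Monday, so the first Sunday is October 7.
At the standard offset (UTC−06:30), 15:02 UTC − 6h30m = 08:32 Pelion standard time.
Daylight saving runs 11 March – 7 October; the standard-time date in Pelion, 24 November 2029, is outside that window, so Pelion is on standard time at UTC−06:30.
15:02 UTC − 6h30m = 08:32 Pelion.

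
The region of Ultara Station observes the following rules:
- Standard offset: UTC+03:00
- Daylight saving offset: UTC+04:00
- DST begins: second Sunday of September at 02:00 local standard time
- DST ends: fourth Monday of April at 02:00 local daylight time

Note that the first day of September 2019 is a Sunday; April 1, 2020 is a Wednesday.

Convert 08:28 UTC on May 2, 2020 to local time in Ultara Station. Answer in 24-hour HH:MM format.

11:28

1 September 2019 is a Sunday, so the first Sunday is September 1 and the second is September 8.
1 April 2020 is a Wednesday, so the first Monday is April 6 and the fourth is April 27.
At the standard offset (UTC+03:00), 08:28 UTC + 3h = 11:28 Ultara Station standard time.
The standard-time date in Ultara Station, May 2, 2020, does not fall between 8 September 2019 and 27 April 2020, so daylight saving is not in effect and Ultara Station is at UTC+03:00.
08:28 UTC + 3h = 11:28 local.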